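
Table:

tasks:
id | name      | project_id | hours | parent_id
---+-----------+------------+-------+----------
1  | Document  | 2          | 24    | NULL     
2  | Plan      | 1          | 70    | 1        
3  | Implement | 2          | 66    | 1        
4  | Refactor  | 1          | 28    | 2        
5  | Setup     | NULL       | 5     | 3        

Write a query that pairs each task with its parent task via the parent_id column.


This is a self-join: tasks is joined to a second copy of itself, matching each row's parent_id to another row's id. Use LEFT JOIN so rows with parent_id=NULL are kept.
  - task 1 (Document): parent_id=NULL -> NULL
  - task 2 (Plan): parent_id=1 -> Document
  - task 3 (Implement): parent_id=1 -> Document
  - task 4 (Refactor): parent_id=2 -> Plan
  - task 5 (Setup): parent_id=3 -> Implement

SQL:
SELECT a.name AS item, b.name AS parent
FROM tasks a
LEFT JOIN tasks b ON a.parent_id = b.id

Result:
item      | parent   
----------+----------
Document  | NULL     
Plan      | Document 
Implement | Document 
Refactor  | Plan     
Setup     | Implement


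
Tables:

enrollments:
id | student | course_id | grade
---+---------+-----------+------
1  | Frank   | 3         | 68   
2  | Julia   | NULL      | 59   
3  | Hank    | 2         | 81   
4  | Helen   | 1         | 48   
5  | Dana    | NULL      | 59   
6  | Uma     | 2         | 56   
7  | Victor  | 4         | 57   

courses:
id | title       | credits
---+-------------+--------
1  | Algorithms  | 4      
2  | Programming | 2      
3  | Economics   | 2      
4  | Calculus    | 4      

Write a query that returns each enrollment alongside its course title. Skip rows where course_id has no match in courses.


INNER JOIN keeps only enrollments rows whose course_id matches an id in courses. Walk through each enrollment:
  - enrollment 1 (Frank): course_id=3 -> matches Economics
  - enrollment 2 (Julia): course_id=NULL, no match -> dropped
  - enrollment 3 (Hank): course_id=2 -> matches Programming
  - enrollment 4 (Helen): course_id=1 -> matches Algorithms
  - enrollment 5 (Dana): course_id=NULL, no match -> dropped
  - enrollment 6 (Uma): course_id=2 -> matches Programming
  - enrollment 7 (Victor): course_id=4 -> matches Calculus
So 2 of 7 rows are dropped.

SQL:
SELECT a.student, b.title AS course
FROM enrollments a
INNER JOIN courses b ON a.course_id = b.id

Result:
student | course     
--------+------------
Frank   | Economics  
Hank    | Programming
Helen   | Algorithms 
Uma     | Programming
Victor  | Calculus   


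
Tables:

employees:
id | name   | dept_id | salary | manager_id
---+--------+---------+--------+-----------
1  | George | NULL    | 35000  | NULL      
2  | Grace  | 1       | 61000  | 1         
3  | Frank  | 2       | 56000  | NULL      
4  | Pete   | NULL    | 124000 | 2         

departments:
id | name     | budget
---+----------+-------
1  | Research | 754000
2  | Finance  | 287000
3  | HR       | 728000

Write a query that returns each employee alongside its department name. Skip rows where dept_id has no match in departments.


INNER JOIN keeps only employees rows whose dept_id matches an id in departments. Walk through each employee:
  - employee 1 (George): dept_id=NULL, no match -> dropped
  - employee 2 (Grace): dept_id=1 -> matches Research
  - employee 3 (Frank): dept_id=2 -> matches Finance
  - employee 4 (Pete): dept_id=NULL, no match -> dropped
So 2 of 4 rows are dropped.

SQL:
SELECT a.name, b.name AS department
FROM employees a
INNER JOIN departments b ON a.dept_id = b.id

Result:
name  | department
------+-----------
Grace | Research  
Frank | Finance   


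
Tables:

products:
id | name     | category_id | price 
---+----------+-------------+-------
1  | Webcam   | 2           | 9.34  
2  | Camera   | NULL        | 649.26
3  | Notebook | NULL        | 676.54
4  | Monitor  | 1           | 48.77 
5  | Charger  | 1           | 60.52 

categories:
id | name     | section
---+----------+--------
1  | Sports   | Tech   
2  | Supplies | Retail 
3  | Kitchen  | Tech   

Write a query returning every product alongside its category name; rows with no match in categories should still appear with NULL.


LEFT JOIN keeps every row from products (the left table); where category_id has no match in categories, the category columns become NULL. Walk through each product:
  - product 1 (Webcam): category_id=2 -> matches Supplies
  - product 2 (Camera): category_id=NULL, no match -> kept with NULL
  - product 3 (Notebook): category_id=NULL, no match -> kept with NULL
  - product 4 (Monitor): category_id=1 -> matches Sports
  - product 5 (Charger): category_id=1 -> matches Sports
All 5 rows appear; 2 have NULL category.

SQL:
SELECT a.name, b.name AS category
FROM products a
LEFT JOIN categories b ON a.category_id = b.id

Result:
name     | category
---------+---------
Webcam   | Supplies
Camera   | NULL    
Notebook | NULL    
Monitor  | Sports  
Charger  | Sports  


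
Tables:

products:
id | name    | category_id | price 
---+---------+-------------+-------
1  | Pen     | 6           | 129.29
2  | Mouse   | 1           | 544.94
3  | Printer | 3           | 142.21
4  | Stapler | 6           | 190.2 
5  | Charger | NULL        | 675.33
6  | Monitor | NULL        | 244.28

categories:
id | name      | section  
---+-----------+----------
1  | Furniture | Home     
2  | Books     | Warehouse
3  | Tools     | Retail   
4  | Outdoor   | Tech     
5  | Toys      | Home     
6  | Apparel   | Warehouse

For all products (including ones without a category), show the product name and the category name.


LEFT JOIN keeps every row from products (the left table); where category_id has no match in categories, the category columns become NULL. Walk through each product:
  - product 1 (Pen): category_id=6 -> matches Apparel
  - product 2 (Mouse): category_id=1 -> matches Furniture
  - product 3 (Printer): category_id=3 -> matches Tools
  - product 4 (Stapler): category_id=6 -> matches Apparel
  - product 5 (Charger): category_id=NULL, no match -> kept with NULL
  - product 6 (Monitor): category_id=NULL, no match -> kept with NULL
All 6 rows appear; 2 have NULL category.

SQL:
SELECT a.name, b.name AS category
FROM products a
LEFT JOIN categories b ON a.category_id = b.id

Result:
name    | category 
--------+----------
Pen     | Apparel  
Mouse   | Furniture
Printer | Tools    
Stapler | Apparel  
Charger | NULL     
Monitor | NULL     


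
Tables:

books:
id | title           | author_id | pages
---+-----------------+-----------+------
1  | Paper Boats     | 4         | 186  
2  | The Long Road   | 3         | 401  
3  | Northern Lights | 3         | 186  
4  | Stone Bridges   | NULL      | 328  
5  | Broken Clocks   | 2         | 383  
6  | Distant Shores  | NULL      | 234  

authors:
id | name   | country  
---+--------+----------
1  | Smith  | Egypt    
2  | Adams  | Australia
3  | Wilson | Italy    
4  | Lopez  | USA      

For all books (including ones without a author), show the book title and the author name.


LEFT JOIN keeps every row from books (the left table); where author_id has no match in authors, the author columns become NULL. Walk through each book:
  - book 1 (Paper Boats): author_id=4 -> matches Lopez
  - book 2 (The Long Road): author_id=3 -> matches Wilson
  - book 3 (Northern Lights): author_id=3 -> matches Wilson
  - book 4 (Stone Bridges): author_id=NULL, no match -> kept with NULL
  - book 5 (Broken Clocks): author_id=2 -> matches Adams
  - book 6 (Distant Shores): author_id=NULL, no match -> kept with NULL
All 6 rows appear; 2 have NULL author.

SQL:
SELECT a.title, b.name AS author
FROM books a
LEFT JOIN authors b ON a.author_id = b.id

Result:
title           | author
----------------+-------
Paper Boats     | Lopez 
The Long Road   | Wilson
Northern Lights | Wilson
Stone Bridges   | NULL  
Broken Clocks   | Adams 
Distant Shores  | NULL  


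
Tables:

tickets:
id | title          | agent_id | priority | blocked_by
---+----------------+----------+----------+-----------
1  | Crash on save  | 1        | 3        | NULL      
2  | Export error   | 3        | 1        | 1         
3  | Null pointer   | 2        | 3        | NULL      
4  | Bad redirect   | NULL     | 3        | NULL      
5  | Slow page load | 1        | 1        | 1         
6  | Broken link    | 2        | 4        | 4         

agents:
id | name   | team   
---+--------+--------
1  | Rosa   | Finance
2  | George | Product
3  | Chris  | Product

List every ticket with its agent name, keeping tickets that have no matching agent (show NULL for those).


LEFT JOIN keeps every row from tickets (the left table); where agent_id has no match in agents, the agent columns become NULL. Walk through each ticket:
  - ticket 1 (Crash on save): agent_id=1 -> matches Rosa
  - ticket 2 (Export error): agent_id=3 -> matches Chris
  - ticket 3 (Null pointer): agent_id=2 -> matches George
  - ticket 4 (Bad redirect): agent_id=NULL, no match -> kept with NULL
  - ticket 5 (Slow page load): agent_id=1 -> matches Rosa
  - ticket 6 (Broken link): agent_id=2 -> matches George
All 6 rows appear; 1 has NULL agent.

SQL:
SELECT a.title, b.name AS agent
FROM tickets a
LEFT JOIN agents b ON a.agent_id = b.id

Result:
title          | agent 
---------------+-------
Crash on save  | Rosa  
Export error   | Chris 
Null pointer   | George
Bad redirect   | NULL  
Slow page load | Rosa  
Broken link    | George


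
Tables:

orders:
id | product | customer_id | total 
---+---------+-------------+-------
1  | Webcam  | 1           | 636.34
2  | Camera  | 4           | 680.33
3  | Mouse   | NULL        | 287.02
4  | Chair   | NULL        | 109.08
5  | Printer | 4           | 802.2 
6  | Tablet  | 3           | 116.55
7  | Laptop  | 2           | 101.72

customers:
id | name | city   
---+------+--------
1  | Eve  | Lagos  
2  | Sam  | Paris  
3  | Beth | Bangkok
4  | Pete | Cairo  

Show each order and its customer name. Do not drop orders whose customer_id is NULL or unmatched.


LEFT JOIN keeps every row from orders (the left table); where customer_id has no match in customers, the customer columns become NULL. Walk through each order:
  - order 1 (Webcam): customer_id=1 -> matches Eve
  - order 2 (Camera): customer_id=4 -> matches Pete
  - order 3 (Mouse): customer_id=NULL, no match -> kept with NULL
  - order 4 (Chair): customer_id=NULL, no match -> kept with NULL
  - order 5 (Printer): customer_id=4 -> matches Pete
  - order 6 (Tablet): customer_id=3 -> matches Beth
  - order 7 (Laptop): customer_id=2 -> matches Sam
All 7 rows appear; 2 have NULL customer.

SQL:
SELECT a.product, b.name AS customer
FROM orders a
LEFT JOIN customers b ON a.customer_id = b.id

Result:
product | customer
--------+---------
Webcam  | Eve     
Camera  | Pete    
Mouse   | NULL    
Chair   | NULL    
Printer | Pete    
Tablet  | Beth    
Laptop  | Sam     


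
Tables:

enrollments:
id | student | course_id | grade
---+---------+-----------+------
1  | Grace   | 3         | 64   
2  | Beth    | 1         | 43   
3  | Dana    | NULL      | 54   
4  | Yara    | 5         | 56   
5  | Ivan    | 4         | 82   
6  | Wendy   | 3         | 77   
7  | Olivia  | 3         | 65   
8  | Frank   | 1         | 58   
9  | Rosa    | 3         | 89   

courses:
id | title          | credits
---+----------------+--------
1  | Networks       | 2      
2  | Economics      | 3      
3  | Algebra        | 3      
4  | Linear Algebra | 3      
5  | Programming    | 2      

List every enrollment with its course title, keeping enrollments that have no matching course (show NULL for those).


LEFT JOIN keeps every row from enrollments (the left table); where course_id has no match in courses, the course columns become NULL. Walk through each enrollment:
  - enrollment 1 (Grace): course_id=3 -> matches Algebra
  - enrollment 2 (Beth): course_id=1 -> matches Networks
  - enrollment 3 (Dana): course_id=NULL, no match -> kept with NULL
  - enrollment 4 (Yara): course_id=5 -> matches Programming
  - enrollment 5 (Ivan): course_id=4 -> matches Linear Algebra
  - enrollment 6 (Wendy): course_id=3 -> matches Algebra
  - enrollment 7 (Olivia): course_id=3 -> matches Algebra
  - enrollment 8 (Frank): course_id=1 -> matches Networks
  - enrollment 9 (Rosa): course_id=3 -> matches Algebra
All 9 rows appear; 1 has NULL course.

SQL:
SELECT a.student, b.title AS course
FROM enrollments a
LEFT JOIN courses b ON a.course_id = b.id

Result:
student | course        
--------+---------------
Grace   | Algebra       
Beth    | Networks      
Dana    | NULL          
Yara    | Programming   
Ivan    | Linear Algebra
Wendy   | Algebra       
Olivia  | Algebra       
Frank   | Networks      
Rosa    | Algebra       


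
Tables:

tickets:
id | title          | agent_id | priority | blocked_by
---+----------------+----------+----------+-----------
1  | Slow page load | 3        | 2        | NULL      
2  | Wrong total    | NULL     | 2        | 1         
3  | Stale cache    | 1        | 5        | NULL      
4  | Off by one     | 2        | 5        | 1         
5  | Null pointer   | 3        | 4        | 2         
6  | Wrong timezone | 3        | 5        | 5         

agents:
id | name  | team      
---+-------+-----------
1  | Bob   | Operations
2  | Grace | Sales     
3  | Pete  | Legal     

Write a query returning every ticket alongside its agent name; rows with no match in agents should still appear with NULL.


LEFT JOIN keeps every row from tickets (the left table); where agent_id has no match in agents, the agent columns become NULL. Walk through each ticket:
  - ticket 1 (Slow page load): agent_id=3 -> matches Pete
  - ticket 2 (Wrong total): agent_id=NULL, no match -> kept with NULL
  - ticket 3 (Stale cache): agent_id=1 -> matches Bob
  - ticket 4 (Off by one): agent_id=2 -> matches Grace
  - ticket 5 (Null pointer): agent_id=3 -> matches Pete
  - ticket 6 (Wrong timezone): agent_id=3 -> matches Pete
All 6 rows appear; 1 has NULL agent.

SQL:
SELECT a.title, b.name AS agent
FROM tickets a
LEFT JOIN agents b ON a.agent_id = b.id

Result:
title          | agent
---------------+------
Slow page load | Pete 
Wrong total    | NULL 
Stale cache    | Bob  
Off by one     | Grace
Null pointer   | Pete 
Wrong timezone | Pete 


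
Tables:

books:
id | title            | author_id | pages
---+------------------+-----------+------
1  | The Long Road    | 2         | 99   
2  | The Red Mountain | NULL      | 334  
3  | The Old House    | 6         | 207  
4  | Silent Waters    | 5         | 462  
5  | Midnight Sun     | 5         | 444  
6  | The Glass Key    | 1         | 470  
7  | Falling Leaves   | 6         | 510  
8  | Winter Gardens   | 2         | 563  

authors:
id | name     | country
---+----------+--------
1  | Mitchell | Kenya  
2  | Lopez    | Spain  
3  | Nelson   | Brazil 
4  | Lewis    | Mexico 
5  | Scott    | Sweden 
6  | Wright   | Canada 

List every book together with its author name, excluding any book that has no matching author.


INNER JOIN keeps only books rows whose author_id matches an id in authors. Walk through each book:
  - book 1 (The Long Road): author_id=2 -> matches Lopez
  - book 2 (The Red Mountain): author_id=NULL, no match -> dropped
  - book 3 (The Old House): author_id=6 -> matches Wright
  - book 4 (Silent Waters): author_id=5 -> matches Scott
  - book 5 (Midnight Sun): author_id=5 -> matches Scott
  - book 6 (The Glass Key): author_id=1 -> matches Mitchell
  - book 7 (Falling Leaves): author_id=6 -> matches Wright
  - book 8 (Winter Gardens): author_id=2 -> matches Lopez
So 1 of 8 rows is dropped.

SQL:
SELECT a.title, b.name AS author
FROM books a
INNER JOIN authors b ON a.author_id = b.id

Result:
title          | author  
---------------+---------
The Long Road  | Lopez   
The Old House  | Wright  
Silent Waters  | Scott   
Midnight Sun   | Scott   
The Glass Key  | Mitchell
Falling Leaves | Wright  
Winter Gardens | Lopez   


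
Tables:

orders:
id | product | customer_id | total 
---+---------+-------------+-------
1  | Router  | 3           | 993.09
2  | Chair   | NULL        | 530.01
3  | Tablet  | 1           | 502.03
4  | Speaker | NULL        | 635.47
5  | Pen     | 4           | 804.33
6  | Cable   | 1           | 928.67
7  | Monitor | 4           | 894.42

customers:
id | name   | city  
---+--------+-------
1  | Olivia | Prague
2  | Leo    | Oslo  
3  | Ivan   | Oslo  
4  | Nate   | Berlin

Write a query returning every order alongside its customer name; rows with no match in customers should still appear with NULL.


LEFT JOIN keeps every row from orders (the left table); where customer_id has no match in customers, the customer columns become NULL. Walk through each order:
  - order 1 (Router): customer_id=3 -> matches Ivan
  - order 2 (Chair): customer_id=NULL, no match -> kept with NULL
  - order 3 (Tablet): customer_id=1 -> matches Olivia
  - order 4 (Speaker): customer_id=NULL, no match -> kept with NULL
  - order 5 (Pen): customer_id=4 -> matches Nate
  - order 6 (Cable): customer_id=1 -> matches Olivia
  - order 7 (Monitor): customer_id=4 -> matches Nate
All 7 rows appear; 2 have NULL customer.

SQL:
SELECT a.product, b.name AS customer
FROM orders a
LEFT JOIN customers b ON a.customer_id = b.id

Result:
product | customer
--------+---------
Router  | Ivan    
Chair   | NULL    
Tablet  | Olivia  
Speaker | NULL    
Pen     | Nate    
Cable   | Olivia  
Monitor | Nate    


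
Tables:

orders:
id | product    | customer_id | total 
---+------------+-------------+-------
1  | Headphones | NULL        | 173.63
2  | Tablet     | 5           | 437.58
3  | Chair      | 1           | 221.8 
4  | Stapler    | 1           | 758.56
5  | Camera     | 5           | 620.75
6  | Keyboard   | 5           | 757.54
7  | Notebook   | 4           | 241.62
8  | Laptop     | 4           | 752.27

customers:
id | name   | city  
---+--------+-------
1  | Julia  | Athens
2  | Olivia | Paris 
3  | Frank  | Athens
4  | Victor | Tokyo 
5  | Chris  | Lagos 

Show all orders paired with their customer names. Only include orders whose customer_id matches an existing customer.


INNER JOIN keeps only orders rows whose customer_id matches an id in customers. Walk through each order:
  - order 1 (Headphones): customer_id=NULL, no match -> dropped
  - order 2 (Tablet): customer_id=5 -> matches Chris
  - order 3 (Chair): customer_id=1 -> matches Julia
  - order 4 (Stapler): customer_id=1 -> matches Julia
  - order 5 (Camera): customer_id=5 -> matches Chris
  - order 6 (Keyboard): customer_id=5 -> matches Chris
  - order 7 (Notebook): customer_id=4 -> matches Victor
  - order 8 (Laptop): customer_id=4 -> matches Victor
So 1 of 8 rows is dropped.

SQL:
SELECT a.product, b.name AS customer
FROM orders a
INNER JOIN customers b ON a.customer_id = b.id

Result:
product  | customer
---------+---------
Tablet   | Chris   
Chair    | Julia   
Stapler  | Julia   
Camera   | Chris   
Keyboard | Chris   
Notebook | Victor  
Laptop   | Victor  


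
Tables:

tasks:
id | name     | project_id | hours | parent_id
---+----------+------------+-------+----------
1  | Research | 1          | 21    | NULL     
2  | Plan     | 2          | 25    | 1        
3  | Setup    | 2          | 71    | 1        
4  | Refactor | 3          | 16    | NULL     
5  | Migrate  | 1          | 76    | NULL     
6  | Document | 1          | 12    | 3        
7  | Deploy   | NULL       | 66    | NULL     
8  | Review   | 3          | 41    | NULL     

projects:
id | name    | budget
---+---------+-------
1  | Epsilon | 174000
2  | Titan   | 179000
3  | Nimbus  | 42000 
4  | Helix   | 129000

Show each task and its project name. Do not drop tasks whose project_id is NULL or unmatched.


LEFT JOIN keeps every row from tasks (the left table); where project_id has no match in projects, the project columns become NULL. Walk through each task:
  - task 1 (Research): project_id=1 -> matches Epsilon
  - task 2 (Plan): project_id=2 -> matches Titan
  - task 3 (Setup): project_id=2 -> matches Titan
  - task 4 (Refactor): project_id=3 -> matches Nimbus
  - task 5 (Migrate): project_id=1 -> matches Epsilon
  - task 6 (Document): project_id=1 -> matches Epsilon
  - task 7 (Deploy): project_id=NULL, no match -> kept with NULL
  - task 8 (Review): project_id=3 -> matches Nimbus
All 8 rows appear; 1 has NULL project.

SQL:
SELECT a.name, b.name AS project
FROM tasks a
LEFT JOIN projects b ON a.project_id = b.id

Result:
name     | project
---------+--------
Research | Epsilon
Plan     | Titan  
Setup    | Titan  
Refactor | Nimbus 
Migrate  | Epsilon
Document | Epsilon
Deploy   | NULL   
Review   | Nimbus 


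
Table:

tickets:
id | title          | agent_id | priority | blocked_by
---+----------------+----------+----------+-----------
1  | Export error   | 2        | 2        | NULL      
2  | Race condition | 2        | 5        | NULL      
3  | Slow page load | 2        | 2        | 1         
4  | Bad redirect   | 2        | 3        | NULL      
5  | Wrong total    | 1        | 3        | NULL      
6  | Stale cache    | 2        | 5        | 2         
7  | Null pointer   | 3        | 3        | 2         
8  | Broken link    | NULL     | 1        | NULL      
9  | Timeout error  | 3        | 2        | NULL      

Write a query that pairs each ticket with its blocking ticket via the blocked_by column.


This is a self-join: tickets is joined to a second copy of itself, matching each row's blocked_by to another row's id. Use LEFT JOIN so rows with blocked_by=NULL are kept.
  - ticket 1 (Export error): blocked_by=NULL -> NULL
  - ticket 2 (Race condition): blocked_by=NULL -> NULL
  - ticket 3 (Slow page load): blocked_by=1 -> Export error
  - ticket 4 (Bad redirect): blocked_by=NULL -> NULL
  - ticket 5 (Wrong total): blocked_by=NULL -> NULL
  - ticket 6 (Stale cache): blocked_by=2 -> Race condition
  - ticket 7 (Null pointer): blocked_by=2 -> Race condition
  - ticket 8 (Broken link): blocked_by=NULL -> NULL
  - ticket 9 (Timeout error): blocked_by=NULL -> NULL

SQL:
SELECT a.title AS item, b.title AS blocked_by
FROM tickets a
LEFT JOIN tickets b ON a.blocked_by = b.id

Result:
item           | blocked_by    
---------------+---------------
Export error   | NULL          
Race condition | NULL          
Slow page load | Export error  
Bad redirect   | NULL          
Wrong total    | NULL          
Stale cache    | Race condition
Null pointer   | Race condition
Broken link    | NULL          
Timeout error  | NULL          


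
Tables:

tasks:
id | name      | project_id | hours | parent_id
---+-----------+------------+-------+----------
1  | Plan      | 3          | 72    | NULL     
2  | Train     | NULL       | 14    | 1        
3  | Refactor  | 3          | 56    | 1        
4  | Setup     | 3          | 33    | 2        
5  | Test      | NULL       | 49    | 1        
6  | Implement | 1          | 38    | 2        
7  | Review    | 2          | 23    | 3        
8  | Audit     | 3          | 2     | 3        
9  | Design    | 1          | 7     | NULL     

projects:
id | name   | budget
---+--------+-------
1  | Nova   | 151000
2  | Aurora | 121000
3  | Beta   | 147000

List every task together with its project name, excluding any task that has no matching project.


INNER JOIN keeps only tasks rows whose project_id matches an id in projects. Walk through each task:
  - task 1 (Plan): project_id=3 -> matches Beta
  - task 2 (Train): project_id=NULL, no match -> dropped
  - task 3 (Refactor): project_id=3 -> matches Beta
  - task 4 (Setup): project_id=3 -> matches Beta
  - task 5 (Test): project_id=NULL, no match -> dropped
  - task 6 (Implement): project_id=1 -> matches Nova
  - task 7 (Review): project_id=2 -> matches Aurora
  - task 8 (Audit): project_id=3 -> matches Beta
  - task 9 (Design): project_id=1 -> matches Nova
So 2 of 9 rows are dropped.

SQL:
SELECT a.name, b.name AS project
FROM tasks a
INNER JOIN projects b ON a.project_id = b.id

Result:
name      | project
----------+--------
Plan      | Beta   
Refactor  | Beta   
Setup     | Beta   
Implement | Nova   
Review    | Aurora 
Audit     | Beta   
Design    | Nova   


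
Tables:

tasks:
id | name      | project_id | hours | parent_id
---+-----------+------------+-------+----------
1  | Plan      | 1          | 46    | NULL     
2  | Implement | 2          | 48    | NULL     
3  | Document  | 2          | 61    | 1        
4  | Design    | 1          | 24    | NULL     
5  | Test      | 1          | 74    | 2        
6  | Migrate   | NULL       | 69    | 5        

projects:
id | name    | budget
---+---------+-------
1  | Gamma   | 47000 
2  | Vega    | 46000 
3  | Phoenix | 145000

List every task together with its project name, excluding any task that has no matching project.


INNER JOIN keeps only tasks rows whose project_id matches an id in projects. Walk through each task:
  - task 1 (Plan): project_id=1 -> matches Gamma
  - task 2 (Implement): project_id=2 -> matches Vega
  - task 3 (Document): project_id=2 -> matches Vega
  - task 4 (Design): project_id=1 -> matches Gamma
  - task 5 (Test): project_id=1 -> matches Gamma
  - task 6 (Migrate): project_id=NULL, no match -> dropped
So 1 of 6 rows is dropped.

SQL:
SELECT a.name, b.name AS project
FROM tasks a
INNER JOIN projects b ON a.project_id = b.id

Result:
name      | project
----------+--------
Plan      | Gamma  
Implement | Vega   
Document  | Vega   
Design    | Gamma  
Test      | Gamma  


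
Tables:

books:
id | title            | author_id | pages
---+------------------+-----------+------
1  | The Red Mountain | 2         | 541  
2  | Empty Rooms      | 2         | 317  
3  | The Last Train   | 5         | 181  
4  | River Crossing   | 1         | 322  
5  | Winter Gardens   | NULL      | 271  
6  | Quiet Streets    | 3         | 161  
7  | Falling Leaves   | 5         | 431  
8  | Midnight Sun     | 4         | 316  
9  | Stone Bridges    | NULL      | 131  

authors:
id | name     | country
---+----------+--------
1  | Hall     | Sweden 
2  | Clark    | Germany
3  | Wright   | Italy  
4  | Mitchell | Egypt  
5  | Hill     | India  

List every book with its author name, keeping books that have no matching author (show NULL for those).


LEFT JOIN keeps every row from books (the left table); where author_id has no match in authors, the author columns become NULL. Walk through each book:
  - book 1 (The Red Mountain): author_id=2 -> matches Clark
  - book 2 (Empty Rooms): author_id=2 -> matches Clark
  - book 3 (The Last Train): author_id=5 -> matches Hill
  - book 4 (River Crossing): author_id=1 -> matches Hall
  - book 5 (Winter Gardens): author_id=NULL, no match -> kept with NULL
  - book 6 (Quiet Streets): author_id=3 -> matches Wright
  - book 7 (Falling Leaves): author_id=5 -> matches Hill
  - book 8 (Midnight Sun): author_id=4 -> matches Mitchell
  - book 9 (Stone Bridges): author_id=NULL, no match -> kept with NULL
All 9 rows appear; 2 have NULL author.

SQL:
SELECT a.title, b.name AS author
FROM books a
LEFT JOIN authors b ON a.author_id = b.id

Result:
title            | author  
-----------------+---------
The Red Mountain | Clark   
Empty Rooms      | Clark   
The Last Train   | Hill    
River Crossing   | Hall    
Winter Gardens   | NULL    
Quiet Streets    | Wright  
Falling Leaves   | Hill    
Midnight Sun     | Mitchell
Stone Bridges    | NULL    


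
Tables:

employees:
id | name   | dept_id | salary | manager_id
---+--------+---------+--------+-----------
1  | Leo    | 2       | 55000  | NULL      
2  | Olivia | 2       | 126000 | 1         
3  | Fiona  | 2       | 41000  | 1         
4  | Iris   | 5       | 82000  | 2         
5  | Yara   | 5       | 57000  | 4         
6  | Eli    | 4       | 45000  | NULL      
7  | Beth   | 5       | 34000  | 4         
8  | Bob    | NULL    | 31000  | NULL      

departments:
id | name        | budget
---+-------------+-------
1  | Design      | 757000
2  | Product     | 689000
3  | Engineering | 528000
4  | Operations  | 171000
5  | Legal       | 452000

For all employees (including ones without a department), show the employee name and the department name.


LEFT JOIN keeps every row from employees (the left table); where dept_id has no match in departments, the department columns become NULL. Walk through each employee:
  - employee 1 (Leo): dept_id=2 -> matches Product
  - employee 2 (Olivia): dept_id=2 -> matches Product
  - employee 3 (Fiona): dept_id=2 -> matches Product
  - employee 4 (Iris): dept_id=5 -> matches Legal
  - employee 5 (Yara): dept_id=5 -> matches Legal
  - employee 6 (Eli): dept_id=4 -> matches Operations
  - employee 7 (Beth): dept_id=5 -> matches Legal
  - employee 8 (Bob): dept_id=NULL, no match -> kept with NULL
All 8 rows appear; 1 has NULL department.

SQL:
SELECT a.name, b.name AS department
FROM employees a
LEFT JOIN departments b ON a.dept_id = b.id

Result:
name   | department
-------+-----------
Leo    | Product   
Olivia | Product   
Fiona  | Product   
Iris   | Legal     
Yara   | Legal     
Eli    | Operations
Beth   | Legal     
Bob    | NULL      


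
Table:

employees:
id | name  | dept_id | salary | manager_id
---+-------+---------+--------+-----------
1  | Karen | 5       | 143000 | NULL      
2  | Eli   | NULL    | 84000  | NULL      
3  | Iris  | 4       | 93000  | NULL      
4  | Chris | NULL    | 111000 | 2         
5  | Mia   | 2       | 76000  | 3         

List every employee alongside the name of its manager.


This is a self-join: employees is joined to a second copy of itself, matching each row's manager_id to another row's id. Use LEFT JOIN so rows with manager_id=NULL are kept.
  - employee 1 (Karen): manager_id=NULL -> NULL
  - employee 2 (Eli): manager_id=NULL -> NULL
  - employee 3 (Iris): manager_id=NULL -> NULL
  - employee 4 (Chris): manager_id=2 -> Eli
  - employee 5 (Mia): manager_id=3 -> Iris

SQL:
SELECT a.name AS item, b.name AS manager
FROM employees a
LEFT JOIN employees b ON a.manager_id = b.id

Result:
item  | manager
------+--------
Karen | NULL   
Eli   | NULL   
Iris  | NULL   
Chris | Eli    
Mia   | Iris   


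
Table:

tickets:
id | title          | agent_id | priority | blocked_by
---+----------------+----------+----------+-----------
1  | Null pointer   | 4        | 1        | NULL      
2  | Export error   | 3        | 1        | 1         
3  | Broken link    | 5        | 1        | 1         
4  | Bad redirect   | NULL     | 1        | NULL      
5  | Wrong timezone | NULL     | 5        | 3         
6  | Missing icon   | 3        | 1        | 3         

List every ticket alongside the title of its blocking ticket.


This is a self-join: tickets is joined to a second copy of itself, matching each row's blocked_by to another row's id. Use LEFT JOIN so rows with blocked_by=NULL are kept.
  - ticket 1 (Null pointer): blocked_by=NULL -> NULL
  - ticket 2 (Export error): blocked_by=1 -> Null pointer
  - ticket 3 (Broken link): blocked_by=1 -> Null pointer
  - ticket 4 (Bad redirect): blocked_by=NULL -> NULL
  - ticket 5 (Wrong timezone): blocked_by=3 -> Broken link
  - ticket 6 (Missing icon): blocked_by=3 -> Broken link

SQL:
SELECT a.title AS item, b.title AS blocked_by
FROM tickets a
LEFT JOIN tickets b ON a.blocked_by = b.id

Result:
item           | blocked_by  
---------------+-------------
Null pointer   | NULL        
Export error   | Null pointer
Broken link    | Null pointer
Bad redirect   | NULL        
Wrong timezone | Broken link 
Missing icon   | Broken link 


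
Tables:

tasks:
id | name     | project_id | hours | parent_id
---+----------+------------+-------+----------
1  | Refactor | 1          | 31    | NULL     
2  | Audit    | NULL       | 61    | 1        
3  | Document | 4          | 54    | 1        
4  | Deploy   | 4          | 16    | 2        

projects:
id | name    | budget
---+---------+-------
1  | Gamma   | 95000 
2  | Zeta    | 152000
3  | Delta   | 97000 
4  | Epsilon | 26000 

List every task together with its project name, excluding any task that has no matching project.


INNER JOIN keeps only tasks rows whose project_id matches an id in projects. Walk through each task:
  - task 1 (Refactor): project_id=1 -> matches Gamma
  - task 2 (Audit): project_id=NULL, no match -> dropped
  - task 3 (Document): project_id=4 -> matches Epsilon
  - task 4 (Deploy): project_id=4 -> matches Epsilon
So 1 of 4 rows is dropped.

SQL:
SELECT a.name, b.name AS project
FROM tasks a
INNER JOIN projects b ON a.project_id = b.id

Result:
name     | project
---------+--------
Refactor | Gamma  
Document | Epsilon
Deploy   | Epsilon


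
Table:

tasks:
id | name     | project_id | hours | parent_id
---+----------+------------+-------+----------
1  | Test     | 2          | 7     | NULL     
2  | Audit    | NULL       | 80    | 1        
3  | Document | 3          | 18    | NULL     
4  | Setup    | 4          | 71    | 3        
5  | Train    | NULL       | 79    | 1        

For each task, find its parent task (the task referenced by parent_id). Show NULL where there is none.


This is a self-join: tasks is joined to a second copy of itself, matching each row's parent_id to another row's id. Use LEFT JOIN so rows with parent_id=NULL are kept.
  - task 1 (Test): parent_id=NULL -> NULL
  - task 2 (Audit): parent_id=1 -> Test
  - task 3 (Document): parent_id=NULL -> NULL
  - task 4 (Setup): parent_id=3 -> Document
  - task 5 (Train): parent_id=1 -> Test

SQL:
SELECT a.name AS item, b.name AS parent
FROM tasks a
LEFT JOIN tasks b ON a.parent_id = b.id

Result:
item     | parent  
---------+---------
Test     | NULL    
Audit    | Test    
Document | NULL    
Setup    | Document
Train    | Test    


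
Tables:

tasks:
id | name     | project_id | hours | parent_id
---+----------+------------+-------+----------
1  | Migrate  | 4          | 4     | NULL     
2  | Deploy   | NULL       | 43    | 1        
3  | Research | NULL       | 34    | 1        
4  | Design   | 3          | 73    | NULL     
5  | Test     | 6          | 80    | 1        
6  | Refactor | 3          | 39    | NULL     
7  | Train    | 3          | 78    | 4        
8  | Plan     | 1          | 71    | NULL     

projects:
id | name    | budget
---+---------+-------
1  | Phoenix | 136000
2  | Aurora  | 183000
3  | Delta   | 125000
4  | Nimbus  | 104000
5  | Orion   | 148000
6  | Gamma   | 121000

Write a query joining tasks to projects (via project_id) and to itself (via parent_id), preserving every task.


Two LEFT JOINs from the same base table tasks: one to projects via project_id, one to tasks itself via parent_id. Both are LEFT so every task is preserved.
Match against projects:
  - task 1 (Migrate): project_id=4 -> matches Nimbus
  - task 2 (Deploy): project_id=NULL, no match -> kept with NULL
  - task 3 (Research): project_id=NULL, no match -> kept with NULL
  - task 4 (Design): project_id=3 -> matches Delta
  - task 5 (Test): project_id=6 -> matches Gamma
  - task 6 (Refactor): project_id=3 -> matches Delta
  - task 7 (Train): project_id=3 -> matches Delta
  - task 8 (Plan): project_id=1 -> matches Phoenix
Match against tasks (self):
  - task 1 (Migrate): parent_id=NULL -> NULL
  - task 2 (Deploy): parent_id=1 -> Migrate
  - task 3 (Research): parent_id=1 -> Migrate
  - task 4 (Design): parent_id=NULL -> NULL
  - task 5 (Test): parent_id=1 -> Migrate
  - task 6 (Refactor): parent_id=NULL -> NULL
  - task 7 (Train): parent_id=4 -> Design
  - task 8 (Plan): parent_id=NULL -> NULL

SQL:
SELECT a.name, b.name AS project, c.name AS parent
FROM tasks a
LEFT JOIN projects b ON a.project_id = b.id
LEFT JOIN tasks c ON a.parent_id = c.id

Result:
name     | project | parent 
---------+---------+--------
Migrate  | Nimbus  | NULL   
Deploy   | NULL    | Migrate
Research | NULL    | Migrate
Design   | Delta   | NULL   
Test     | Gamma   | Migrate
Refactor | Delta   | NULL   
Train    | Delta   | Design 
Plan     | Phoenix | NULL   


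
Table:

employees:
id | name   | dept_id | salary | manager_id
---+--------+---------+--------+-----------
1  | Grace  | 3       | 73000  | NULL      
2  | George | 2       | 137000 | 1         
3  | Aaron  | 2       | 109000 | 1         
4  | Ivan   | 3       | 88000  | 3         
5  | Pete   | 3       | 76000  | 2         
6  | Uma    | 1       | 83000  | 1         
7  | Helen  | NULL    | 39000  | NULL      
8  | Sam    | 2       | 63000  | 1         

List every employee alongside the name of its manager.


This is a self-join: employees is joined to a second copy of itself, matching each row's manager_id to another row's id. Use LEFT JOIN so rows with manager_id=NULL are kept.
  - employee 1 (Grace): manager_id=NULL -> NULL
  - employee 2 (George): manager_id=1 -> Grace
  - employee 3 (Aaron): manager_id=1 -> Grace
  - employee 4 (Ivan): manager_id=3 -> Aaron
  - employee 5 (Pete): manager_id=2 -> George
  - employee 6 (Uma): manager_id=1 -> Grace
  - employee 7 (Helen): manager_id=NULL -> NULL
  - employee 8 (Sam): manager_id=1 -> Grace

SQL:
SELECT a.name AS item, b.name AS manager
FROM employees a
LEFT JOIN employees b ON a.manager_id = b.id

Result:
item   | manager
-------+--------
Grace  | NULL   
George | Grace  
Aaron  | Grace  
Ivan   | Aaron  
Pete   | George 
Uma    | Grace  
Helen  | NULL   
Sam    | Grace  


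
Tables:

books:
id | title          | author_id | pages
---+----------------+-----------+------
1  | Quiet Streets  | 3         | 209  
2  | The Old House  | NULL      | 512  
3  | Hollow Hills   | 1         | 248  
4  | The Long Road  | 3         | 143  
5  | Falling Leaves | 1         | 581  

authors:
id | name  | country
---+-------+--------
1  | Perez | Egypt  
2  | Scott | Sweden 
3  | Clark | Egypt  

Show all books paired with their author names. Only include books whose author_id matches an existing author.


INNER JOIN keeps only books rows whose author_id matches an id in authors. Walk through each book:
  - book 1 (Quiet Streets): author_id=3 -> matches Clark
  - book 2 (The Old House): author_id=NULL, no match -> dropped
  - book 3 (Hollow Hills): author_id=1 -> matches Perez
  - book 4 (The Long Road): author_id=3 -> matches Clark
  - book 5 (Falling Leaves): author_id=1 -> matches Perez
So 1 of 5 rows is dropped.

SQL:
SELECT a.title, b.name AS author
FROM books a
INNER JOIN authors b ON a.author_id = b.id

Result:
title          | author
---------------+-------
Quiet Streets  | Clark 
Hollow Hills   | Perez 
The Long Road  | Clark 
Falling Leaves | Perez 


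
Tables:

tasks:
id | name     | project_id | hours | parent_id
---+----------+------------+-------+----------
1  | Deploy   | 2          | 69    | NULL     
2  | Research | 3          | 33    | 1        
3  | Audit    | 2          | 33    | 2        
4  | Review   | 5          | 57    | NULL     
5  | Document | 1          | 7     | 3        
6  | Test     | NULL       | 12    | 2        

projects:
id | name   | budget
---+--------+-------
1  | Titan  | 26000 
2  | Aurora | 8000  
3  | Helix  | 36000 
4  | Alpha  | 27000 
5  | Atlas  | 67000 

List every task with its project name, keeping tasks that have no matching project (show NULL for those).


LEFT JOIN keeps every row from tasks (the left table); where project_id has no match in projects, the project columns become NULL. Walk through each task:
  - task 1 (Deploy): project_id=2 -> matches Aurora
  - task 2 (Research): project_id=3 -> matches Helix
  - task 3 (Audit): project_id=2 -> matches Aurora
  - task 4 (Review): project_id=5 -> matches Atlas
  - task 5 (Document): project_id=1 -> matches Titan
  - task 6 (Test): project_id=NULL, no match -> kept with NULL
All 6 rows appear; 1 has NULL project.

SQL:
SELECT a.name, b.name AS project
FROM tasks a
LEFT JOIN projects b ON a.project_id = b.id

Result:
name     | project
---------+--------
Deploy   | Aurora 
Research | Helix  
Audit    | Aurora 
Review   | Atlas  
Document | Titan  
Test     | NULL   


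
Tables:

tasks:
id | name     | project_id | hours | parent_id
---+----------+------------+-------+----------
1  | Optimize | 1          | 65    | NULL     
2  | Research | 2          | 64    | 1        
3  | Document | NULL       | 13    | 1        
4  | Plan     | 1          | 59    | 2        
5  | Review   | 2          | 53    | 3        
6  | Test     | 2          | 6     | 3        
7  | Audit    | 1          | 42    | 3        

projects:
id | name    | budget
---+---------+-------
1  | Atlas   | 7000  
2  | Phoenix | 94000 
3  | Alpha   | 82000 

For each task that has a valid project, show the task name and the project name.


INNER JOIN keeps only tasks rows whose project_id matches an id in projects. Walk through each task:
  - task 1 (Optimize): project_id=1 -> matches Atlas
  - task 2 (Research): project_id=2 -> matches Phoenix
  - task 3 (Document): project_id=NULL, no match -> dropped
  - task 4 (Plan): project_id=1 -> matches Atlas
  - task 5 (Review): project_id=2 -> matches Phoenix
  - task 6 (Test): project_id=2 -> matches Phoenix
  - task 7 (Audit): project_id=1 -> matches Atlas
So 1 of 7 rows is dropped.

SQL:
SELECT a.name, b.name AS project
FROM tasks a
INNER JOIN projects b ON a.project_id = b.id

Result:
name     | project
---------+--------
Optimize | Atlas  
Research | Phoenix
Plan     | Atlas  
Review   | Phoenix
Test     | Phoenix
Audit    | Atlas  
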